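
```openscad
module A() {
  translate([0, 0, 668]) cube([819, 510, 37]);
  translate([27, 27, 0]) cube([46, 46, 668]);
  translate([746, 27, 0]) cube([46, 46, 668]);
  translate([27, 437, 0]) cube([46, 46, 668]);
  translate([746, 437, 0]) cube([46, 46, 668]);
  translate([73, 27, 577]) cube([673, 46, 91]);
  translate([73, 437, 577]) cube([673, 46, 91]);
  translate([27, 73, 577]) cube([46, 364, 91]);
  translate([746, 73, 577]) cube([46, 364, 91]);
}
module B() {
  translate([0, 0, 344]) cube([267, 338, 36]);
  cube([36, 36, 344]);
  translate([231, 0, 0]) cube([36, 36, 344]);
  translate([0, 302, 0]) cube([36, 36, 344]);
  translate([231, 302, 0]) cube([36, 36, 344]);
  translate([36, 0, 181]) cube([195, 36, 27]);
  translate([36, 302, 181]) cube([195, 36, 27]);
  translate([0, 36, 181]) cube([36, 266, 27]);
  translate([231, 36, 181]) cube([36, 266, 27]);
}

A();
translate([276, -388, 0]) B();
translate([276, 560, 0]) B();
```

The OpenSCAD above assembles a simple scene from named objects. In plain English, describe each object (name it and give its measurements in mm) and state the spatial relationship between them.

A is a table with a 819×510 mm rectangular top, 37 mm thick, top surface at z = 705 mm, supported by four 46×46 mm square legs, each inset 27 mm from the nearest pair of top edges, running from the floor. Four apron rails, 46 mm thick and 91 mm tall, run between adjacent legs with their top edges flush with the underside of the top and their outer faces flush with the legs' outer faces.

B is a simple wooden stool: a rectangular seat 267 mm (x) by 338 mm (y), 36 mm thick, top face at z = 380 mm, on four square legs, each 36×36 mm in cross-section. The legs rest on z = 0, each flush with a corner of the seat. Four stretchers, 36 mm wide and 27 mm tall, connect adjacent legs with their undersides at z = 181 mm, each running between the inner faces of the legs it joins and aligned with the legs' outer faces on the other axis.

Two stools sit around the table at the −y, +y sides.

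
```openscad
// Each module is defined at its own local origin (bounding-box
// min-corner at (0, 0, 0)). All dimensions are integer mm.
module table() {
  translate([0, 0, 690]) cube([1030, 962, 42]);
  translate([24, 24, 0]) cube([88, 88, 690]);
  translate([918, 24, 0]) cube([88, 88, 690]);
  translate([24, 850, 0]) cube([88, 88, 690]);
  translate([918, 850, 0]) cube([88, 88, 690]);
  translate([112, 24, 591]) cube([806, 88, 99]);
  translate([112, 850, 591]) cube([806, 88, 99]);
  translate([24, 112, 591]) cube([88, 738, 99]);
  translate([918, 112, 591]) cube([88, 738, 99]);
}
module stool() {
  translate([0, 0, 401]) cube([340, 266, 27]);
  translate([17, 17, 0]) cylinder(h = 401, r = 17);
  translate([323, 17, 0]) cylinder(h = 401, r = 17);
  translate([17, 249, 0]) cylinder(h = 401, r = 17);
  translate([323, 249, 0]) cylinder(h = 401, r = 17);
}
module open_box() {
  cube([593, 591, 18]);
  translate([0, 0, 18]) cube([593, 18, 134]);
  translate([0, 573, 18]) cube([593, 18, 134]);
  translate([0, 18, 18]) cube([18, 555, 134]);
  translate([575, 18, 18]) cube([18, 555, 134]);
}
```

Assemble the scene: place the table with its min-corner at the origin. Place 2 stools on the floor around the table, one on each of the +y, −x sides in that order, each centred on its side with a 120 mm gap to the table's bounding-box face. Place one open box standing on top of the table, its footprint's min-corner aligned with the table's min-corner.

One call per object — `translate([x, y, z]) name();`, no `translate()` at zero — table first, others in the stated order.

table();
translate([345, 1082, 0]) stool();
translate([-460, 348, 0]) stool();
translate([0, 0, 732]) open_box();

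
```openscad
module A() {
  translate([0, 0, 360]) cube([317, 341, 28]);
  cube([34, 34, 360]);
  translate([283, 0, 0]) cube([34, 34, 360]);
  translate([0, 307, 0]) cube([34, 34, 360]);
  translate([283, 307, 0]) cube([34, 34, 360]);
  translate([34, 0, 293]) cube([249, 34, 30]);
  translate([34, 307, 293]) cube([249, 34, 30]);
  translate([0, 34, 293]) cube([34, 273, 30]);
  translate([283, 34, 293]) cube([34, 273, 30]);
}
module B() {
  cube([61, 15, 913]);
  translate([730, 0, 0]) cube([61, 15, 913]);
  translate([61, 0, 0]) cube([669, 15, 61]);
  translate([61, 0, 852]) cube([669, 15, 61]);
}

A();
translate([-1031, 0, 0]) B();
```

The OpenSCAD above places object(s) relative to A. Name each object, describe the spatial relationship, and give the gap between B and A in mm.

The picture frame's nearest face is 240 mm from the stool's −x face.

A is a stool. B is a picture frame. The picture frame is on the floor beside the stool on its −x side. The gap between the picture frame and the stool is 240 mm.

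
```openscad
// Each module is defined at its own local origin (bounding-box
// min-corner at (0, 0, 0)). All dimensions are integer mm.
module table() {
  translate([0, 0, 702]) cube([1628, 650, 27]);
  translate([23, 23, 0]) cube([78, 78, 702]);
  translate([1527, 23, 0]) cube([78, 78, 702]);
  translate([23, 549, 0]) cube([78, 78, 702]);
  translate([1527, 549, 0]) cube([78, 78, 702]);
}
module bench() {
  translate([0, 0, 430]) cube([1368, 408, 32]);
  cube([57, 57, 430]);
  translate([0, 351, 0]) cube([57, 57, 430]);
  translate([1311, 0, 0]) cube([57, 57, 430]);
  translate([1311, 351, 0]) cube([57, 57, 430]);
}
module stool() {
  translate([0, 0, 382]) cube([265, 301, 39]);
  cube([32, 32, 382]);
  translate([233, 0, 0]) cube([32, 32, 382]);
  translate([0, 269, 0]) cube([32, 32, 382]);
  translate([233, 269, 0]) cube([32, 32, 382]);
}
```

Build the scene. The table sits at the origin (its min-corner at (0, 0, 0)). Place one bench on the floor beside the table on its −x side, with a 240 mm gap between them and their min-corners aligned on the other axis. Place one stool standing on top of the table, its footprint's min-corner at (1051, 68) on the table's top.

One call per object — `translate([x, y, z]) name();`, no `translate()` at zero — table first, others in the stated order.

table();
translate([-1608, 0, 0]) bench();
translate([1051, 68, 729]) stool();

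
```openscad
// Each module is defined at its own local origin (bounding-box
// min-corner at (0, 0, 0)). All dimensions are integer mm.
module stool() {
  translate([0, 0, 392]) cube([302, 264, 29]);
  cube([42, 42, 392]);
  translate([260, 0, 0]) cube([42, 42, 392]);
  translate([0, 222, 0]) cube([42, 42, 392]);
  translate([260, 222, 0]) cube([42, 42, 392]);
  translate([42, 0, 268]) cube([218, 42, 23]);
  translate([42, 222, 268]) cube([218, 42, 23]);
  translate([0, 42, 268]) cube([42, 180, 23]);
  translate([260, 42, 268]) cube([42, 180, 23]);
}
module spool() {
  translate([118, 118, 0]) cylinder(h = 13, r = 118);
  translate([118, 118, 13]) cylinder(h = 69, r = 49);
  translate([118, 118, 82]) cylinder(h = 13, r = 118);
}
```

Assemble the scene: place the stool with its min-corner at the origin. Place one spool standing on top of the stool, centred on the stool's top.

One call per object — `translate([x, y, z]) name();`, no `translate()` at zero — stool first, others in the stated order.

stool();
translate([33, 14, 421]) spool();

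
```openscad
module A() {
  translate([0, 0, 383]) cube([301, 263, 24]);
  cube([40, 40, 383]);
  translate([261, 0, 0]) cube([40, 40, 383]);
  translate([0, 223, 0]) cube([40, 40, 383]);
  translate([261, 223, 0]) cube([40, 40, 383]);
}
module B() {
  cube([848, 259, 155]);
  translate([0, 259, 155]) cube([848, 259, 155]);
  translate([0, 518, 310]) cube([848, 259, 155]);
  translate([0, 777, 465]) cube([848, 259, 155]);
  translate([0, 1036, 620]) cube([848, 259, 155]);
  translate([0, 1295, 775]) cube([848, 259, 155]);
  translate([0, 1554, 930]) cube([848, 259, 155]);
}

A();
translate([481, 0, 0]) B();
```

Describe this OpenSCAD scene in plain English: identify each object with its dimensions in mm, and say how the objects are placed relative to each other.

A is a four-legged stool. The seat is a 301×263×24 mm slab whose top surface is at z = 407 mm; four square legs, each 40×40 mm in cross-section, run from the floor (z = 0) to the underside of the seat, each flush with a corner of the seat.

B is a run of 7 identical solid stair steps. Each tread is 848×259 mm and each step block is 155 mm high. Step 1 rests on the floor; step k is offset from step 1 by (k−1)×259 mm in y and (k−1)×155 mm in z.

The staircase is on the floor beside the stool on its +x side.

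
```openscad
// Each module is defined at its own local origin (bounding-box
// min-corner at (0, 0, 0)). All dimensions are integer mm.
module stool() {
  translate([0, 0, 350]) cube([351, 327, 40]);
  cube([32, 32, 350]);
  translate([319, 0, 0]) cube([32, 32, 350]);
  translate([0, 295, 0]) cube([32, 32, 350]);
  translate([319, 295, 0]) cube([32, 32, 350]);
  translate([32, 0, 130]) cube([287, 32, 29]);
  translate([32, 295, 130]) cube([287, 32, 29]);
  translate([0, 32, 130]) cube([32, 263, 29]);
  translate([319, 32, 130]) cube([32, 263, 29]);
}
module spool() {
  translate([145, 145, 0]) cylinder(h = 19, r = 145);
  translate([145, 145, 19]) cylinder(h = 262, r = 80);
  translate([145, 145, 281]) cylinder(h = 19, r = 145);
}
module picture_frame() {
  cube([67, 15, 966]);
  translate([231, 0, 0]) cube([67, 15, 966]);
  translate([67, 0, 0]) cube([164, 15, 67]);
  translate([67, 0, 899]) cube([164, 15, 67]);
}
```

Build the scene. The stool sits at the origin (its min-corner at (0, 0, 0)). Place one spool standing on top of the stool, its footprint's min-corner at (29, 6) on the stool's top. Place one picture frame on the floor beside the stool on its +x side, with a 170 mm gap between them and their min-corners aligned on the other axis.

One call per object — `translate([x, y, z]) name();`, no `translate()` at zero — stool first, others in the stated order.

stool();
translate([29, 6, 390]) spool();
translate([521, 0, 0]) picture_frame();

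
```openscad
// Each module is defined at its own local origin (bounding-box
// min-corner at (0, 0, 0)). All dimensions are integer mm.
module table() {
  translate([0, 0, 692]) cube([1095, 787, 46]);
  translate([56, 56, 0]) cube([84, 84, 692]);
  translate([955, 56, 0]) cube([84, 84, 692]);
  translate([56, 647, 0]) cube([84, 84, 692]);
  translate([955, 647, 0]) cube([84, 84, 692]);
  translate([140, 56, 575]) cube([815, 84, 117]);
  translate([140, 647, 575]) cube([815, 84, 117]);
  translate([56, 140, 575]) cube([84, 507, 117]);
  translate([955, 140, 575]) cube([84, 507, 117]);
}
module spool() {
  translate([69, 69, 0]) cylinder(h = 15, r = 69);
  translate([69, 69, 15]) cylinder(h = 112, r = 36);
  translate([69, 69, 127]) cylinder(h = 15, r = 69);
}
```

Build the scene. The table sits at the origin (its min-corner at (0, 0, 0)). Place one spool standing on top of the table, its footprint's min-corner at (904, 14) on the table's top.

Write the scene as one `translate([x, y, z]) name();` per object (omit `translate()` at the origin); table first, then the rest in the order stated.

table();
translate([904, 14, 738]) spool();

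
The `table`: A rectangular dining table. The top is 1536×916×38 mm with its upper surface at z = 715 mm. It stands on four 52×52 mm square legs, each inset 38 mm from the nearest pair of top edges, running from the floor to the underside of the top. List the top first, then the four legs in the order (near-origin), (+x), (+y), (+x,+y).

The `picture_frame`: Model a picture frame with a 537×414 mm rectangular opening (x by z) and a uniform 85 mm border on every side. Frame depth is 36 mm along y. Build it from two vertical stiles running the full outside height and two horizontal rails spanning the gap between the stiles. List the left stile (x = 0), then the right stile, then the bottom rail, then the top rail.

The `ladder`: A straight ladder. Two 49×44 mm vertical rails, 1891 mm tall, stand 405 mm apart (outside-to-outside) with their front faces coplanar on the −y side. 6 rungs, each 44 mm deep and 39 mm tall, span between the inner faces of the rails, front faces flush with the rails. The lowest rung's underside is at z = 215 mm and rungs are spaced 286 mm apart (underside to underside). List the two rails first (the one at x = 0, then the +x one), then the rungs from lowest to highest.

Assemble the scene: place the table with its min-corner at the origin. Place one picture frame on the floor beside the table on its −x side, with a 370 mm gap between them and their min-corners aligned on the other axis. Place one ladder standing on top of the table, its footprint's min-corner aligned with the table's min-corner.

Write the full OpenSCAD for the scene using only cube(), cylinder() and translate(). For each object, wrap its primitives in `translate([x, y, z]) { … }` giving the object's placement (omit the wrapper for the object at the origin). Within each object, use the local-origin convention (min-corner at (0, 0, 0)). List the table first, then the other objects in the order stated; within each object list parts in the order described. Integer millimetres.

translate([0, 0, 677]) cube([1536, 916, 38]);
translate([38, 38, 0]) cube([52, 52, 677]);
translate([1446, 38, 0]) cube([52, 52, 677]);
translate([38, 826, 0]) cube([52, 52, 677]);
translate([1446, 826, 0]) cube([52, 52, 677]);
translate([-1077, 0, 0]) {
  cube([85, 36, 584]);
  translate([622, 0, 0]) cube([85, 36, 584]);
  translate([85, 0, 0]) cube([537, 36, 85]);
  translate([85, 0, 499]) cube([537, 36, 85]);
}
translate([0, 0, 715]) {
  cube([49, 44, 1891]);
  translate([356, 0, 0]) cube([49, 44, 1891]);
  translate([49, 0, 215]) cube([307, 44, 39]);
  translate([49, 0, 501]) cube([307, 44, 39]);
  translate([49, 0, 787]) cube([307, 44, 39]);
  translate([49, 0, 1073]) cube([307, 44, 39]);
  translate([49, 0, 1359]) cube([307, 44, 39]);
  translate([49, 0, 1645]) cube([307, 44, 39]);
}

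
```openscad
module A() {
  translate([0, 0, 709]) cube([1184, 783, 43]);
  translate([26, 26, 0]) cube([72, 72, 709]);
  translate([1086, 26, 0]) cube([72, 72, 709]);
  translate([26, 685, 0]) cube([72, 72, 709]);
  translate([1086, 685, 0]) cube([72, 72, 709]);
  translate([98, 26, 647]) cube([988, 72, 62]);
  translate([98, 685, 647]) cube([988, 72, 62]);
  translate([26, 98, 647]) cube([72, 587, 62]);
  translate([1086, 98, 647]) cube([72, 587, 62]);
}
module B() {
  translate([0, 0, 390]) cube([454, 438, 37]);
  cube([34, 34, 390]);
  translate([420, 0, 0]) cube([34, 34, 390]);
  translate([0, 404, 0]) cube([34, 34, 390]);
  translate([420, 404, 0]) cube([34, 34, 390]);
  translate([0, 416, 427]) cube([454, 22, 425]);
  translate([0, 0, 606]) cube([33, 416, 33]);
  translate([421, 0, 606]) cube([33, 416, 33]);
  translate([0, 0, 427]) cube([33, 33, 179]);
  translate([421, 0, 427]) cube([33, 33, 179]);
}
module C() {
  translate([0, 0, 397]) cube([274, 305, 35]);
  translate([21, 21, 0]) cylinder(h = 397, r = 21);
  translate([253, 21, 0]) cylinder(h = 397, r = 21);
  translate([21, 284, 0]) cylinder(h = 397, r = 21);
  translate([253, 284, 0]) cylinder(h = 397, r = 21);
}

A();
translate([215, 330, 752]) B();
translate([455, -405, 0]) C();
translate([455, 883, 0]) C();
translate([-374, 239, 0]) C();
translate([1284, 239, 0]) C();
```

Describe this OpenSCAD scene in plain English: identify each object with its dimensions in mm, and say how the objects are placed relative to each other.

A is a rectangular dining table. The top is 1184×783×43 mm with its upper surface at z = 752 mm. It stands on four 72×72 mm square legs, each inset 26 mm from the nearest pair of top edges, running from the floor to the underside of the top. Four apron rails, 72 mm thick and 62 mm tall, run between adjacent legs with their top edges flush with the underside of the top and their outer faces flush with the legs' outer faces.

B is a chair: 454×438 mm seat, 37 mm thick, top at z = 427 mm, on four 34 mm square corner legs flush with the seat edges. A 22 mm thick backrest slab spans the full seat width, extending 425 mm above the seat top, its back face flush with the seat's +y edge. Two armrests of 33×33 mm section run along each side from the seat's front edge to the front of the backrest, top faces 212 mm above the seat top and outer faces flush with the seat's x-edges; a 33×33 mm post under the front of each armrest stands on the seat at the front corner.

C is a simple wooden stool: a rectangular seat 274 mm (x) by 305 mm (y), 35 mm thick, top face at z = 432 mm, on four round legs, each 42 mm in diameter. The legs rest on z = 0, each leg's axis is inset half a diameter from the nearest pair of seat edges (so the leg's bounding box is flush with the corner).

The chair is on top of the table. Four stools sit around the table at the −y, +y, −x, +x sides.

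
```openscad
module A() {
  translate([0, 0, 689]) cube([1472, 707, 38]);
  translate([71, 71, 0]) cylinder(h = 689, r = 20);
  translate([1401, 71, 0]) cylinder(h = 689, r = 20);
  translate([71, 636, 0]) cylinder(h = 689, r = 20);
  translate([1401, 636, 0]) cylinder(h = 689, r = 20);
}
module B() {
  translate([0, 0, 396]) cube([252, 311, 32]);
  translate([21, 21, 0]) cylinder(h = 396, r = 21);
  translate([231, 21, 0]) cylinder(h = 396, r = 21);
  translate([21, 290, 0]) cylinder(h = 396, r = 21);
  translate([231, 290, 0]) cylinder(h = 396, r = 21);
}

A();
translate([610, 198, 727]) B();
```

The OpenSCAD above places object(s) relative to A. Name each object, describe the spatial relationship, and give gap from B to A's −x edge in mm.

A is a table. B is a stool. The stool is on top of the table, centred. The gap from the stool to the table's −x edge is 610 mm.

The stool's min-x is at 610; the table's min-x is 0; gap = 610 mm.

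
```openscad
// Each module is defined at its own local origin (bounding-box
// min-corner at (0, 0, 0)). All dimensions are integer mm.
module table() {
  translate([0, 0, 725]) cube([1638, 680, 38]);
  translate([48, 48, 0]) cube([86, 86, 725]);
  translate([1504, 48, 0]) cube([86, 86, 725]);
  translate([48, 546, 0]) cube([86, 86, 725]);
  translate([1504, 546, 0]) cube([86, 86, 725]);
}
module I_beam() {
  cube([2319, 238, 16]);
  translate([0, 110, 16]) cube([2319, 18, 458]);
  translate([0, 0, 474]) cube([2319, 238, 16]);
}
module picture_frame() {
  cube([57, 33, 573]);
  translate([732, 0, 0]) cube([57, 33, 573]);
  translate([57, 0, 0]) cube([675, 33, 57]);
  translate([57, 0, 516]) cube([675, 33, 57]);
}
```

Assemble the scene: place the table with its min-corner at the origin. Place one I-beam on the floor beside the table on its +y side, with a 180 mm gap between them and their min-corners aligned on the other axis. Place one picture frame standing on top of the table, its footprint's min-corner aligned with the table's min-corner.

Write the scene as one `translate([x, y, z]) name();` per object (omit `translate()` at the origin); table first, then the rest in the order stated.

table();
translate([0, 860, 0]) I_beam();
translate([0, 0, 763]) picture_frame();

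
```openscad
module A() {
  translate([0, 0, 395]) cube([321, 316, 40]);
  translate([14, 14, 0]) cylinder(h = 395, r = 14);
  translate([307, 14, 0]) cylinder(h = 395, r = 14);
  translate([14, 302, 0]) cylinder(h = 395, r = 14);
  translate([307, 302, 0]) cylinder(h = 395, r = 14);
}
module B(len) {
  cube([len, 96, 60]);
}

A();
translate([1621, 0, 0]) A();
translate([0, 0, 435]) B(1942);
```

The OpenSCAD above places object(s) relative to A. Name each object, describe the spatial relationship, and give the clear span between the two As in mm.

A is a stool. B is a beam. A beam spans the tops of two stools. The clear span between the two stools is 1300 mm.

Second stool starts at x = 1621; first ends at x = 321; clear span = 1621 − 321 = 1300 mm.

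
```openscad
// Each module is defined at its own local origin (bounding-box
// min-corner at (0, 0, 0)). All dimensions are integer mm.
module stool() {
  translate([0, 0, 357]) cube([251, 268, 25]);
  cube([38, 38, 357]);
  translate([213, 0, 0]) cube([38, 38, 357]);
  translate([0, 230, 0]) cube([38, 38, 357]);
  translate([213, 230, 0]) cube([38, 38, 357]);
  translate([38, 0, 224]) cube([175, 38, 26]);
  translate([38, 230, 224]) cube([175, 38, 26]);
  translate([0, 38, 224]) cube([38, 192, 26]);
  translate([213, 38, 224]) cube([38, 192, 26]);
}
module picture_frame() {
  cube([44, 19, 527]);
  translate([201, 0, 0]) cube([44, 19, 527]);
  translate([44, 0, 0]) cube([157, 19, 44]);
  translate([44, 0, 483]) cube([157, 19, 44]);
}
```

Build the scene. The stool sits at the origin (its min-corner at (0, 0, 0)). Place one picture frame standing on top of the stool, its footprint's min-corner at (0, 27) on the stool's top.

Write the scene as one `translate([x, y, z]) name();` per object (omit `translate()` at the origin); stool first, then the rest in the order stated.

stool();
translate([0, 27, 382]) picture_frame();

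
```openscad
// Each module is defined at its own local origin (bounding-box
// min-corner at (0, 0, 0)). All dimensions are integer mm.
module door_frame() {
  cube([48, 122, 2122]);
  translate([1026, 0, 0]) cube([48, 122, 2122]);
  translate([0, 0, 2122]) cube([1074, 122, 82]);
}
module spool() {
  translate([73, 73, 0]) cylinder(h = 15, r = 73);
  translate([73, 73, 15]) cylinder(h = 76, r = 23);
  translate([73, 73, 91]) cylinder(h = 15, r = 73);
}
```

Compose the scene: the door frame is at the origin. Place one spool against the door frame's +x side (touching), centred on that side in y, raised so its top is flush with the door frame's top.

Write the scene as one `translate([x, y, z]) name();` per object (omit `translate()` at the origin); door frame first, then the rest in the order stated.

door_frame();
translate([1074, -12, 2098]) spool();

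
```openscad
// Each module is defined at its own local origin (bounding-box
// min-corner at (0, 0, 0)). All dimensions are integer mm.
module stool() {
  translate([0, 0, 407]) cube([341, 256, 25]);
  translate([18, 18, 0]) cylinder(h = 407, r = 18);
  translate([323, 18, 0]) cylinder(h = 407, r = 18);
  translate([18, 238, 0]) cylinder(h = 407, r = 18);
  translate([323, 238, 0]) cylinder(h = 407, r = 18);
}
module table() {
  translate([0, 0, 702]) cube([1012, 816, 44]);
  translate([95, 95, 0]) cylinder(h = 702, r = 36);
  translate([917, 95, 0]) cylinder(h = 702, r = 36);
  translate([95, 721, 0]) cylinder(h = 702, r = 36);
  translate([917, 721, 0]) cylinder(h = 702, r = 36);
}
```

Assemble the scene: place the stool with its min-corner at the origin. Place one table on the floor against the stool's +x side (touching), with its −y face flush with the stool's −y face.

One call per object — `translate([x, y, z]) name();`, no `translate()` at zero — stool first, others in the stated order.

stool();
translate([341, 0, 0]) table();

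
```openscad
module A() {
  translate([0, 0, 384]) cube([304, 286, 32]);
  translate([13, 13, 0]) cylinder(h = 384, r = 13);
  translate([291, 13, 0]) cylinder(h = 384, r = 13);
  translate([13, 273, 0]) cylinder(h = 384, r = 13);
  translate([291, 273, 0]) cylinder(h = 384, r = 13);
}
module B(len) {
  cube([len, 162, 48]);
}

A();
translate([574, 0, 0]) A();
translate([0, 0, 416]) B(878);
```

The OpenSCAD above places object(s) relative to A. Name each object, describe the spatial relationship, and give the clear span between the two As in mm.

Second stool starts at x = 574; first ends at x = 304; clear span = 574 − 304 = 270 mm.

A is a stool. B is a beam. A beam spans the tops of two stools. The clear span between the two stools is 270 mm.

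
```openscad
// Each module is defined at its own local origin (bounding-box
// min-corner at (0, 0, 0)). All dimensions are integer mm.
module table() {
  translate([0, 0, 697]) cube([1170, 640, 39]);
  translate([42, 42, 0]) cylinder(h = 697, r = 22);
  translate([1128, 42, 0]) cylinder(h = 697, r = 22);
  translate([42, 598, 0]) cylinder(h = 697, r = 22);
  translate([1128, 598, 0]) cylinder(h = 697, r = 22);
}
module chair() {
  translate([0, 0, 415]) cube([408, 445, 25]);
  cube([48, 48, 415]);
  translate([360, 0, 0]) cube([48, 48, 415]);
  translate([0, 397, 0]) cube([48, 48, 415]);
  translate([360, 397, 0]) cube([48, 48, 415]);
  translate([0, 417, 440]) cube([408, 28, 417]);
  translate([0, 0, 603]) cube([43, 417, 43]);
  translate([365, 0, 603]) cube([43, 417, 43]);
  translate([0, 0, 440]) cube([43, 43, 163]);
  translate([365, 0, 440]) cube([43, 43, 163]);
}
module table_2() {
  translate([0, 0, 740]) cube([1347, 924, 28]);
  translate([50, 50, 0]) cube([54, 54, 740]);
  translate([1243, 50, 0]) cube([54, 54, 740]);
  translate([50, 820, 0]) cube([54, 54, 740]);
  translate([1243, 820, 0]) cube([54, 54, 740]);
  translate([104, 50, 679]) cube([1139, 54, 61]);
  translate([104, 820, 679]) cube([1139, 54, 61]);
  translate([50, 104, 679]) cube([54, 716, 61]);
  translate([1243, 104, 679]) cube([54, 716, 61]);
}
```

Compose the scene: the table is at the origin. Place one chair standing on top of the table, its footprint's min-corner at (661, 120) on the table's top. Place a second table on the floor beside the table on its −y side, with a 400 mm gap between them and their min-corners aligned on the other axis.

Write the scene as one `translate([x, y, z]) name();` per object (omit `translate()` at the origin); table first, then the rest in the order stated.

table();
translate([661, 120, 736]) chair();
translate([0, -1324, 0]) table_2();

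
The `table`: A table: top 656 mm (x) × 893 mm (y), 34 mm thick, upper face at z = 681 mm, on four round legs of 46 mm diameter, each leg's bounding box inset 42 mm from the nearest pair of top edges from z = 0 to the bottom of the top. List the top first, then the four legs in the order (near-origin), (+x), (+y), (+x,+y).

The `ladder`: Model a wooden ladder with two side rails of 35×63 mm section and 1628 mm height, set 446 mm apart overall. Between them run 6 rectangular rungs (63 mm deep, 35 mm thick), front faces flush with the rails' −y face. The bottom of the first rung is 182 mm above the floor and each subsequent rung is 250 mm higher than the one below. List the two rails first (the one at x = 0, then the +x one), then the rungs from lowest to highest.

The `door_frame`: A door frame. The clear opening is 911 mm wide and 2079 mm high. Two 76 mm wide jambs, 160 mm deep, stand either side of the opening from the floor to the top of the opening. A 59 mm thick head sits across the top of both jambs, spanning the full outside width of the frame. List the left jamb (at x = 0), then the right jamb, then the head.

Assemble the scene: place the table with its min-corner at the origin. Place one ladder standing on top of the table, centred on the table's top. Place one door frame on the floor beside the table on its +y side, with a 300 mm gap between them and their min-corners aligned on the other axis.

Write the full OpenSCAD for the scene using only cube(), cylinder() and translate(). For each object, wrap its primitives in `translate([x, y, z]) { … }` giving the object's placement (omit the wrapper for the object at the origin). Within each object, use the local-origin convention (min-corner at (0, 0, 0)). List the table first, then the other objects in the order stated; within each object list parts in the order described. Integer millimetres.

translate([0, 0, 647]) cube([656, 893, 34]);
translate([65, 65, 0]) cylinder(h = 647, r = 23);
translate([591, 65, 0]) cylinder(h = 647, r = 23);
translate([65, 828, 0]) cylinder(h = 647, r = 23);
translate([591, 828, 0]) cylinder(h = 647, r = 23);
translate([105, 415, 681]) {
  cube([35, 63, 1628]);
  translate([411, 0, 0]) cube([35, 63, 1628]);
  translate([35, 0, 182]) cube([376, 63, 35]);
  translate([35, 0, 432]) cube([376, 63, 35]);
  translate([35, 0, 682]) cube([376, 63, 35]);
  translate([35, 0, 932]) cube([376, 63, 35]);
  translate([35, 0, 1182]) cube([376, 63, 35]);
  translate([35, 0, 1432]) cube([376, 63, 35]);
}
translate([0, 1193, 0]) {
  cube([76, 160, 2079]);
  translate([987, 0, 0]) cube([76, 160, 2079]);
  translate([0, 0, 2079]) cube([1063, 160, 59]);
}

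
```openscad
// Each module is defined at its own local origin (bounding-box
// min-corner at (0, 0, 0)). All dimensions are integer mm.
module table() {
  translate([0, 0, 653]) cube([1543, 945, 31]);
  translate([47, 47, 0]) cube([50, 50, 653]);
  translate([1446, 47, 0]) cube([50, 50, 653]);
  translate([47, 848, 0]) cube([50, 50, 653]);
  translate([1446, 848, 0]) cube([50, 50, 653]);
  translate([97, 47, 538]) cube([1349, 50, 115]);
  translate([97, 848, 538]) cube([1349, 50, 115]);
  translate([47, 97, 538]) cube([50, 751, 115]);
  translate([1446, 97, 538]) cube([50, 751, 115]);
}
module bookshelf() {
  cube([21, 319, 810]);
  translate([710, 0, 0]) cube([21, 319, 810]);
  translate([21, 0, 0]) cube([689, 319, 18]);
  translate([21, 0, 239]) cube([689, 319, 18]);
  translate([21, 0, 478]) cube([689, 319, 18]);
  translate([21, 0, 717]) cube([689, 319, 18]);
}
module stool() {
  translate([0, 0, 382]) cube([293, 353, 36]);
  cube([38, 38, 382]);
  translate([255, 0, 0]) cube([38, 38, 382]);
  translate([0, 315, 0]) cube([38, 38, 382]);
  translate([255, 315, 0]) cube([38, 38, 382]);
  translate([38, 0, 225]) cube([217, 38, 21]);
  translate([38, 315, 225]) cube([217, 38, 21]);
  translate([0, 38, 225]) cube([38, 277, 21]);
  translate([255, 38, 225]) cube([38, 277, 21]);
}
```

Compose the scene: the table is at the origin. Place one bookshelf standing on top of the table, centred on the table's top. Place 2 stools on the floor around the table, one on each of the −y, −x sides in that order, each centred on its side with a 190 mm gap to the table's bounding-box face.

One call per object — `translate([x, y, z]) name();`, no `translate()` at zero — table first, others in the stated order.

table();
translate([406, 313, 684]) bookshelf();
translate([625, -543, 0]) stool();
translate([-483, 296, 0]) stool();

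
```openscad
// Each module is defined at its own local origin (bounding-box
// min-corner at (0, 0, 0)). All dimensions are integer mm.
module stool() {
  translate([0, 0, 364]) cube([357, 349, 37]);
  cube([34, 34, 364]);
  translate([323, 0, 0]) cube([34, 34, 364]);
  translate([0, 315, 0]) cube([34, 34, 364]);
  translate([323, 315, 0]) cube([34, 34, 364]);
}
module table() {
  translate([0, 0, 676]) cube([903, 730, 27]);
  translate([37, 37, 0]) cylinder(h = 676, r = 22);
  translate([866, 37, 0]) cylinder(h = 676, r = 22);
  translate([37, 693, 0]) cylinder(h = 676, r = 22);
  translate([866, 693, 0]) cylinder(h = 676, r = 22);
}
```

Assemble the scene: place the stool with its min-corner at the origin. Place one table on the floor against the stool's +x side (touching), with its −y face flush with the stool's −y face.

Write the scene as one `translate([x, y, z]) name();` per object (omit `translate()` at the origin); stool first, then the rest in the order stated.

stool();
translate([357, 0, 0]) table();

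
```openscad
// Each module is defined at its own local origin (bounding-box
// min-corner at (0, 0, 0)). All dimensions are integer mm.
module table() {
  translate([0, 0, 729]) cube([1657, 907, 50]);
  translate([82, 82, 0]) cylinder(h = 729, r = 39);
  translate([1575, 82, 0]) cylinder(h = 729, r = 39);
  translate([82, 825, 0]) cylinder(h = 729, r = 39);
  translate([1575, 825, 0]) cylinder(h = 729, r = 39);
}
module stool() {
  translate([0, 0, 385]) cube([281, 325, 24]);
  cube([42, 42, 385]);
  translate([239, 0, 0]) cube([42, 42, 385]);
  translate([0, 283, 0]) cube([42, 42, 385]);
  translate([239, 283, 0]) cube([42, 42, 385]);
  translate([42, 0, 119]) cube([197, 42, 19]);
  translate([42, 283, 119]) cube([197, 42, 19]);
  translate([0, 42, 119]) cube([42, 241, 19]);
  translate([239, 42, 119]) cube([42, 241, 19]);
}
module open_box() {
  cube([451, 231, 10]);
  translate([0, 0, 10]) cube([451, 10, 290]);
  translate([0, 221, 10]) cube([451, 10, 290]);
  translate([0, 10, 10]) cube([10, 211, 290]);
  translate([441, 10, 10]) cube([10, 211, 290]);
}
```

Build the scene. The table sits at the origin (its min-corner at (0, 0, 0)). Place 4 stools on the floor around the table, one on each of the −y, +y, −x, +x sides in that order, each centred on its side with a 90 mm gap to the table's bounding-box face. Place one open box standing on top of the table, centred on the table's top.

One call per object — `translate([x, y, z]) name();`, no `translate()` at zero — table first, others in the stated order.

table();
translate([688, -415, 0]) stool();
translate([688, 997, 0]) stool();
translate([-371, 291, 0]) stool();
translate([1747, 291, 0]) stool();
translate([603, 338, 779]) open_box();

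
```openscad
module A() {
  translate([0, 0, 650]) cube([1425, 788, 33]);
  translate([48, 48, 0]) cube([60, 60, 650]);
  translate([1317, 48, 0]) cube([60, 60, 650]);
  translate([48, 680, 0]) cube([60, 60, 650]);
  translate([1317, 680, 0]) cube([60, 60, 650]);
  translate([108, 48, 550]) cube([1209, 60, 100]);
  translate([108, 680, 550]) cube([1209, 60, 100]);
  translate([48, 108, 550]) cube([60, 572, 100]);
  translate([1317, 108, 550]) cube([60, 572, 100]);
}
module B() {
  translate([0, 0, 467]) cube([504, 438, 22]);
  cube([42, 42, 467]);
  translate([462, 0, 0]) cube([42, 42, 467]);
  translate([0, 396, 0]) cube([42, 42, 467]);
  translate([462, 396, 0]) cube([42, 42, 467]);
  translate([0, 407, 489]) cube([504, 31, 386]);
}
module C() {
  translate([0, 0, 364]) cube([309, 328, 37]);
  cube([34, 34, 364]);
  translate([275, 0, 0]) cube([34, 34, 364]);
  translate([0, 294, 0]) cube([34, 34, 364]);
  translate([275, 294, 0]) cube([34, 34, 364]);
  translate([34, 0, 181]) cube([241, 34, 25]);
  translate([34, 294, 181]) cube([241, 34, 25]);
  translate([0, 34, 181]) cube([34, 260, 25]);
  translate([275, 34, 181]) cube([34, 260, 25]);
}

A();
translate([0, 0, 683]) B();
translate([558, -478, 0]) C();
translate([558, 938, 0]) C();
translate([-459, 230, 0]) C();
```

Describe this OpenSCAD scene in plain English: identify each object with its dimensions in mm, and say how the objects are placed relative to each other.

A is a table: top 1425 mm (x) × 788 mm (y), 33 mm thick, upper face at z = 683 mm, on four 60×60 mm square legs, each inset 48 mm from the nearest pair of top edges, running from z = 0 to the bottom of the top. Four apron rails, 60 mm thick and 100 mm tall, run between adjacent legs with their top edges flush with the underside of the top and their outer faces flush with the legs' outer faces.

B is a chair. The seat is a 504×438×22 mm slab with its top at z = 489 mm, on four 42×42 mm corner legs (flush with the seat edges, standing on z = 0). A flat backrest 31 mm thick, 386 mm tall, spans the full seat width and rises from the seat top along its +y edge, rear face flush with the rear of the seat.

C is a four-legged stool. The seat is a 309×328×37 mm slab whose top surface is at z = 401 mm; four square legs, each 34×34 mm in cross-section, run from the floor (z = 0) to the underside of the seat, each flush with a corner of the seat. Four stretchers, 34 mm wide and 25 mm tall, connect adjacent legs with their undersides at z = 181 mm, each running between the inner faces of the legs it joins and aligned with the legs' outer faces on the other axis.

The chair is on top of the table. Three stools sit around the table at the −y, +y, −x sides.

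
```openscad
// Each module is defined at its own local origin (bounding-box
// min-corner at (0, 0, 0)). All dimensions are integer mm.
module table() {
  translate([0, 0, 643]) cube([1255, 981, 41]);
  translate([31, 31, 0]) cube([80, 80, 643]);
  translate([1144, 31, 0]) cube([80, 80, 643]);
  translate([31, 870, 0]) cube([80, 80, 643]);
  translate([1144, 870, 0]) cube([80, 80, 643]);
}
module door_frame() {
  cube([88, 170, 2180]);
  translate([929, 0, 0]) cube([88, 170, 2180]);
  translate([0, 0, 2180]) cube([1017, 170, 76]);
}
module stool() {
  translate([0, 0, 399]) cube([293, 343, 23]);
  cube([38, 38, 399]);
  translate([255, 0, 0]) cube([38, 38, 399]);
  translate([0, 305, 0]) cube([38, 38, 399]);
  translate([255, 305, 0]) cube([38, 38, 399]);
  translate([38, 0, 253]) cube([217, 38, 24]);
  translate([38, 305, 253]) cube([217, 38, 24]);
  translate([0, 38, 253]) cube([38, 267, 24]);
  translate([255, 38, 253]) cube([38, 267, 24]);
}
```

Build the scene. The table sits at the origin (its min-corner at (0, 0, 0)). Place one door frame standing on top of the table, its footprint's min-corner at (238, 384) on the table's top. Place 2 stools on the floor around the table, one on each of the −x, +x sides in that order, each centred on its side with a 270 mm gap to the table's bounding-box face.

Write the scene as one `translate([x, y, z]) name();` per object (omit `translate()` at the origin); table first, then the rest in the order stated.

table();
translate([238, 384, 684]) door_frame();
translate([-563, 319, 0]) stool();
translate([1525, 319, 0]) stool();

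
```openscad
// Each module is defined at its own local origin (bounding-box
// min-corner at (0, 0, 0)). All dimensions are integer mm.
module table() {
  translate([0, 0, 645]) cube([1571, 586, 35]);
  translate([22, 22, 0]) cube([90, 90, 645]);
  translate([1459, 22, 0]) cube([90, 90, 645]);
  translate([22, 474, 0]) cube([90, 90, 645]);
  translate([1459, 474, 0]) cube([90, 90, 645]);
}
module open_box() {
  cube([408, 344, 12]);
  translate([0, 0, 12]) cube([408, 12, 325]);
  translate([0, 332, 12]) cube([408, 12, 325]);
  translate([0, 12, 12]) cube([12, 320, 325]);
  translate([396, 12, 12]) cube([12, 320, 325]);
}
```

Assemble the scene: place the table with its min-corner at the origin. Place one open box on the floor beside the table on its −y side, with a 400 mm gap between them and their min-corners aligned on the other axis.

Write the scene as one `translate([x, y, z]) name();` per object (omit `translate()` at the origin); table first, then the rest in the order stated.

table();
translate([0, -744, 0]) open_box();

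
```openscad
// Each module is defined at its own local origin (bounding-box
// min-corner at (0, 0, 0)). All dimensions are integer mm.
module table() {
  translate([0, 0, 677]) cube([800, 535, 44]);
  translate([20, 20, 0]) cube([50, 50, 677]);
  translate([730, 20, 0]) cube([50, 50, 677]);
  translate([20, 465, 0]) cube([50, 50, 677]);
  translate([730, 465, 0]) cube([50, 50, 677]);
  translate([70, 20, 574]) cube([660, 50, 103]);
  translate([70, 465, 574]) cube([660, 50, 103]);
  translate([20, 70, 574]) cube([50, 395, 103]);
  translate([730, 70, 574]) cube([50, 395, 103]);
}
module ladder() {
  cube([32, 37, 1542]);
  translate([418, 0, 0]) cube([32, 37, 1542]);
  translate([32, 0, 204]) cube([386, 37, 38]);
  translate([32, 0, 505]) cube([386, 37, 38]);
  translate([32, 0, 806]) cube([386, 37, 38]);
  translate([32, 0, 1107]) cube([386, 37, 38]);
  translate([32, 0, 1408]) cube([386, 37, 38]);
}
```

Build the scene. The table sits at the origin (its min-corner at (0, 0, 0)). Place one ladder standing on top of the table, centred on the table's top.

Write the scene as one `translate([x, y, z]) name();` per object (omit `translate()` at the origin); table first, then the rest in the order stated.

table();
translate([175, 249, 721]) ladder();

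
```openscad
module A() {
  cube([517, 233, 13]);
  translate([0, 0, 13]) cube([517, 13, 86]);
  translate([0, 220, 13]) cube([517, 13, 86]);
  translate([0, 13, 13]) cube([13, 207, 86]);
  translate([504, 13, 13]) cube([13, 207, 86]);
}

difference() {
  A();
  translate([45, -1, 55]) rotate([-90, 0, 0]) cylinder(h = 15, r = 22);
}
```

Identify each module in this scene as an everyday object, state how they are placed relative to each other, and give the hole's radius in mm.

A is an open box. The open box has a circular hole through its front wall. The hole's radius is 22 mm.

The subtracted cylinder has r = 22 mm.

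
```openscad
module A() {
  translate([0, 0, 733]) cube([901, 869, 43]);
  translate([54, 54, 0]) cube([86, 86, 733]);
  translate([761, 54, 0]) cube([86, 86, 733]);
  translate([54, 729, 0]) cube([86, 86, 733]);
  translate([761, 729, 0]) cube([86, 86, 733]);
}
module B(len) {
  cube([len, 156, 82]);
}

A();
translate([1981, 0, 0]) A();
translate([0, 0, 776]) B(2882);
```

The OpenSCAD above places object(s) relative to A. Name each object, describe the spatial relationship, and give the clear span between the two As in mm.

A is a table. B is a beam. A beam spans the tops of two tables. The clear span between the two tables is 1080 mm.

Second table starts at x = 1981; first ends at x = 901; clear span = 1981 − 901 = 1080 mm.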